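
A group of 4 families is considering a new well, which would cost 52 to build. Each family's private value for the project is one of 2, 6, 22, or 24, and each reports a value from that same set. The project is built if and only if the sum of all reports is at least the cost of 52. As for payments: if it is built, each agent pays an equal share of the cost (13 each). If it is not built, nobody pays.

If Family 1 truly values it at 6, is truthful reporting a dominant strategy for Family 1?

No

Consider the case where Family 2 reports 2, Family 3 reports 22 and Family 4 reports 22.
Truthful report 6: project built, pays 13, utility 6 - 13 = -7.
Report 2 instead: project not built, utility 0.
Since 0 > -7, reporting 2 is strictly better here, so truthful reporting is not dominant.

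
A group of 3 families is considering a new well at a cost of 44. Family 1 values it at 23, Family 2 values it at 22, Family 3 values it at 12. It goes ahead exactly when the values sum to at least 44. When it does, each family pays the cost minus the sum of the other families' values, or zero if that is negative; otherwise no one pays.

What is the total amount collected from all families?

19

Total value 57 ≥ cost 44, so it is built.
Family 1: others sum to 34; max(0, 44 - 34) = 10.
Family 2: others sum to 35; max(0, 44 - 35) = 9.
Family 3: others sum to 45; max(0, 44 - 45) = 0.
Total collected = 10 + 9 + 0 = 19.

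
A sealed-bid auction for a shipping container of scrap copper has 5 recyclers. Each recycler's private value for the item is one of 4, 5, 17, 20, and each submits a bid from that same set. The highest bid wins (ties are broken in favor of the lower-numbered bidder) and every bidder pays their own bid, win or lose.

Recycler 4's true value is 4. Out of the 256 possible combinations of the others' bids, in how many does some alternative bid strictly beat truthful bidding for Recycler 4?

2

Others bid (4, 4, 4, 4): truth gives -4; bid 5 gives -1 > -4. Violating.
Others bid (4, 4, 4, 5): truth gives -4; bid 5 gives -1 > -4. Violating.
Others bid (4, 4, 4, 17): truth gives -4; no alternative beats it.
Others bid (4, 4, 4, 20): truth gives -4; no alternative beats it.
(Checking all 256 profiles: 2 have a profitable deviation, 254 do not.)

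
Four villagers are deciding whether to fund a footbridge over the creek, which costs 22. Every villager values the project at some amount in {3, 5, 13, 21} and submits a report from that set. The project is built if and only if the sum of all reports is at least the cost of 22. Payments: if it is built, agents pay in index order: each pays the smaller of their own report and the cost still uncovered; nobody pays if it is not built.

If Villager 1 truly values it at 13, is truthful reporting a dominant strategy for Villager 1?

No

Consider the case where Villager 2 reports 3, Villager 3 reports 3 and Villager 4 reports 13.
Truthful report 13: project built, pays 13, utility 13 - 13 = 0.
Report 3 instead: project built, pays 3, utility 13 - 3 = 10.
Since 10 > 0, reporting 3 is strictly better here, so truthful reporting is not dominant.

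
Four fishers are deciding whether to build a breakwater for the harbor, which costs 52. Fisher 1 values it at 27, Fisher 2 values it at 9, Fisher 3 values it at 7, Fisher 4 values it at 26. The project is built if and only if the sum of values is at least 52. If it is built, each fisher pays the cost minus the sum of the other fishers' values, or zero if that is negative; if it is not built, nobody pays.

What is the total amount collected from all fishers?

Total value 69 ≥ cost 52, so it is built.
Fisher 1: others sum to 42; max(0, 52 - 42) = 10.
Fisher 2: others sum to 60; max(0, 52 - 60) = 0.
Fisher 3: others sum to 62; max(0, 52 - 62) = 0.
Fisher 4: others sum to 43; max(0, 52 - 43) = 9.
Total collected = 10 + 0 + 0 + 9 = 19.

19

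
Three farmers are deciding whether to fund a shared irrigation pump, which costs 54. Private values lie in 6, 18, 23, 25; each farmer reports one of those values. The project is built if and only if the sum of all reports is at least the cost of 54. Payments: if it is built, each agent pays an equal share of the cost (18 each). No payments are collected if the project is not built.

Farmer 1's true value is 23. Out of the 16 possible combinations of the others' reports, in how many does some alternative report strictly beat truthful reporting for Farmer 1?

Others report (6, 23): truth gives 0; report 25 gives 5 > 0. Violating.
Others report (23, 6): truth gives 0; report 25 gives 5 > 0. Violating.
Others report (6, 6): truth gives 0; no alternative beats it.
Others report (6, 18): truth gives 0; no alternative beats it.
(Checking all 16 profiles: 2 have a profitable deviation, 14 do not.)

2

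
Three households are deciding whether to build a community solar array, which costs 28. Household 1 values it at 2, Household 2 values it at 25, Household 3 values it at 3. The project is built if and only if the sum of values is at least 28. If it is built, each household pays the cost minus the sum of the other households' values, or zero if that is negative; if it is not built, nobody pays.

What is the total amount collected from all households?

24

Total value 30 ≥ cost 28, so it is built.
Household 1: others sum to 28; max(0, 28 - 28) = 0.
Household 2: others sum to 5; max(0, 28 - 5) = 23.
Household 3: others sum to 27; max(0, 28 - 27) = 1.
Total collected = 0 + 23 + 1 = 24.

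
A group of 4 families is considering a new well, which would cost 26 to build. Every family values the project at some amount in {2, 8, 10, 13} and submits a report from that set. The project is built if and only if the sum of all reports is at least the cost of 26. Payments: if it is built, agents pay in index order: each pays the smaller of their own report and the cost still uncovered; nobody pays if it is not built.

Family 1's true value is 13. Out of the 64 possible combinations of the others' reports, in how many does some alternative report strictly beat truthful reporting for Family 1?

57

Others report (2, 2, 13): truth gives 0; report 10 gives 3 > 0. Violating.
Others report (2, 8, 8): truth gives 0; report 8 gives 5 > 0. Violating.
Others report (2, 8, 10): truth gives 0; report 8 gives 5 > 0. Violating.
Others report (2, 8, 13): truth gives 0; report 8 gives 5 > 0. Violating.
Others report (2, 2, 2): truth gives 0; no alternative beats it.
Others report (2, 2, 8): truth gives 0; no alternative beats it.
(Checking all 64 profiles: 57 have a profitable deviation, 7 do not.)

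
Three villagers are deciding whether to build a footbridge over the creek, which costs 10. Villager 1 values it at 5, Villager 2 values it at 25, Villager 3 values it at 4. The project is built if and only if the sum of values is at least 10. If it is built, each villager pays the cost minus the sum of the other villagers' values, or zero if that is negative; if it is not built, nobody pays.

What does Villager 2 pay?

1

Total value 34 ≥ cost 10, so the project is built.
The other villagers' values sum to 9.
Cost minus that sum is 10 - 9 = 1.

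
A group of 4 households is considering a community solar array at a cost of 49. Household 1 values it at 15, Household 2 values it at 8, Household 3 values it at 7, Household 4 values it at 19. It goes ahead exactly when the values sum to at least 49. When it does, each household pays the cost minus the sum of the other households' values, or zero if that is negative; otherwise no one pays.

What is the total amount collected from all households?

Total value 49 ≥ cost 49, so it is built.
Household 1: others sum to 34; max(0, 49 - 34) = 15.
Household 2: others sum to 41; max(0, 49 - 41) = 8.
Household 3: others sum to 42; max(0, 49 - 42) = 7.
Household 4: others sum to 30; max(0, 49 - 30) = 19.
Total collected = 15 + 8 + 7 + 19 = 49.

49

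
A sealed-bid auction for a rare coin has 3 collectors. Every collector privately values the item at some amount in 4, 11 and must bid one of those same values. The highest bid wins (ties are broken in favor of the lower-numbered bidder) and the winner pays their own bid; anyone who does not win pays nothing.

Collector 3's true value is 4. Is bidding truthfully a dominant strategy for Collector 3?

Check each profile of the others' bids and compare truth against every alternative bid.
Others bid (4, 4): truth gives 0, best alternative gives -7.
Others bid (4, 11): truth gives 0, best alternative gives 0.
Others bid (11, 4): truth gives 0, best alternative gives 0.
Others bid (11, 11): truth gives 0, best alternative gives 0.
In every case the truthful bid is at least as good as any alternative, so it is a dominant strategy.

Yes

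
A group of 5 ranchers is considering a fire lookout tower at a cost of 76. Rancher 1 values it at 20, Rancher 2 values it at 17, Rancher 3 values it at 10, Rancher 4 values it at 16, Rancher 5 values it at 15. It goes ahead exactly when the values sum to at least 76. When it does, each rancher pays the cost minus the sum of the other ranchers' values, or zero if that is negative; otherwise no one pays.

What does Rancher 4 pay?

Total value 78 ≥ cost 76, so the project is built.
The other ranchers' values sum to 62.
Cost minus that sum is 76 - 62 = 14.

14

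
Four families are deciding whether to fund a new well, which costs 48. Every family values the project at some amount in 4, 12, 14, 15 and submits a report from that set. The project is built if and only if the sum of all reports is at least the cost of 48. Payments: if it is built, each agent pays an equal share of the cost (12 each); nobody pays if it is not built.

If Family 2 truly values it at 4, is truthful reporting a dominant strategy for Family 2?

Yes

Check each profile of the others' reports and compare truth against every alternative report.
Others report (12, 12, 12): truth gives 0, best alternative gives -8.
Others report (12, 12, 14): truth gives 0, best alternative gives -8.
Others report (12, 12, 15): truth gives 0, best alternative gives -8.
Others report (12, 14, 12): truth gives 0, best alternative gives -8.
Others report (12, 14, 14): truth gives 0, best alternative gives -8.
Others report (12, 14, 15): truth gives 0, best alternative gives -8.
(Remaining 58 profiles checked similarly; truth is weakly best in each.)
In every case the truthful report is at least as good as any alternative, so it is a dominant strategy.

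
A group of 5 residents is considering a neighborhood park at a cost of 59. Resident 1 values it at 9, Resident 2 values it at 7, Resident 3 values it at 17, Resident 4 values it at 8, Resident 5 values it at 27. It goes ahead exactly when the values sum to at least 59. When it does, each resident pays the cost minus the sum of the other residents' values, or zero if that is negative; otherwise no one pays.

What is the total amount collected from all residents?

26

Total value 68 ≥ cost 59, so it is built.
Resident 1: others sum to 59; max(0, 59 - 59) = 0.
Resident 2: others sum to 61; max(0, 59 - 61) = 0.
Resident 3: others sum to 51; max(0, 59 - 51) = 8.
Resident 4: others sum to 60; max(0, 59 - 60) = 0.
Resident 5: others sum to 41; max(0, 59 - 41) = 18.
Total collected = 0 + 0 + 8 + 0 + 18 = 26.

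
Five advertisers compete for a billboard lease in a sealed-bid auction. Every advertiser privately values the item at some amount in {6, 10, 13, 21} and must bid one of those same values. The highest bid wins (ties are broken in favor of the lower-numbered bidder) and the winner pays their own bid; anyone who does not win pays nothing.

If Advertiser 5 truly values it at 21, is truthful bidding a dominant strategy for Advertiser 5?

Consider the case where Advertiser 1 bids 6, Advertiser 2 bids 6, Advertiser 3 bids 6 and Advertiser 4 bids 6.
Truthful bid 21: wins, pays 21, utility 21 - 21 = 0.
Bid 10 instead: wins, pays 10, utility 21 - 10 = 11.
Since 11 > 0, bidding 10 is strictly better here, so truthful bidding is not dominant.

No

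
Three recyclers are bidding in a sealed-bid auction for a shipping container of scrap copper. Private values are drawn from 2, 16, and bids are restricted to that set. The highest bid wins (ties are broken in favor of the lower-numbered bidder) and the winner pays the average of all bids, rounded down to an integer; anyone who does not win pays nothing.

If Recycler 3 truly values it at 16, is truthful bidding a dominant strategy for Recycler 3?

Check each profile of the others' bids and compare truth against every alternative bid.
Others bid (2, 2): truth gives 10, best alternative gives 0.
Others bid (2, 16): truth gives 0, best alternative gives 0.
Others bid (16, 2): truth gives 0, best alternative gives 0.
Others bid (16, 16): truth gives 0, best alternative gives 0.
In every case the truthful bid is at least as good as any alternative, so it is a dominant strategy.

Yes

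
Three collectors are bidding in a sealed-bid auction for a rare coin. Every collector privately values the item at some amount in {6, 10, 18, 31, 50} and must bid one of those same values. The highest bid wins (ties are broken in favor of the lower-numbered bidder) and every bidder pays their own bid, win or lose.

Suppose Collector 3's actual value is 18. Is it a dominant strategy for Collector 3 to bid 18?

Consider the case where Collector 1 bids 6 and Collector 2 bids 6.
Truthful bid 18: wins, pays 18, utility 18 - 18 = 0.
Bid 10 instead: wins, pays 10, utility 18 - 10 = 8.
Since 8 > 0, bidding 10 is strictly better here, so truthful bidding is not dominant.

No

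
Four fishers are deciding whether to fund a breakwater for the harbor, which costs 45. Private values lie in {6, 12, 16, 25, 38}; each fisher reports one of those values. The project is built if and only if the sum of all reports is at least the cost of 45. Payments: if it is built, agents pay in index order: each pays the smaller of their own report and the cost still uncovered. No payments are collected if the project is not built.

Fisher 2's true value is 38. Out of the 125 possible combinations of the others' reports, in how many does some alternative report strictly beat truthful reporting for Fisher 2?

Others report (6, 6, 12): truth gives 0; report 25 gives 13 > 0. Violating.
Others report (6, 6, 16): truth gives 0; report 25 gives 13 > 0. Violating.
Others report (6, 6, 25): truth gives 0; report 12 gives 26 > 0. Violating.
Others report (6, 6, 38): truth gives 0; report 6 gives 32 > 0. Violating.
Others report (6, 6, 6): truth gives 0; no alternative beats it.
(Checking all 125 profiles: 124 have a profitable deviation, 1 does not.)

124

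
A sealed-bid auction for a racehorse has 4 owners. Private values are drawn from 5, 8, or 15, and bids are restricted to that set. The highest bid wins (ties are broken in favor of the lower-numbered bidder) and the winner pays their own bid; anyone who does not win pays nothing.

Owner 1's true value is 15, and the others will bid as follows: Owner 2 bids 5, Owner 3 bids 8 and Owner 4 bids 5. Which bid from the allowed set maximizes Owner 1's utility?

8

Bid 5: loses, pays 0, utility 0.
Bid 8: wins, pays 8, utility 15 - 8 = 7.
Bid 15: wins, pays 15, utility 15 - 15 = 0.
The best choice is 8 with utility 7.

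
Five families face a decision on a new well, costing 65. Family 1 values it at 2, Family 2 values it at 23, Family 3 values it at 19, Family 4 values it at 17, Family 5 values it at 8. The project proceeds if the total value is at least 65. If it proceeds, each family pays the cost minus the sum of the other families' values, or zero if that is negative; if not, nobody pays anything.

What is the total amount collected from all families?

51

Total value 69 ≥ cost 65, so it is built.
Family 1: others sum to 67; max(0, 65 - 67) = 0.
Family 2: others sum to 46; max(0, 65 - 46) = 19.
Family 3: others sum to 50; max(0, 65 - 50) = 15.
Family 4: others sum to 52; max(0, 65 - 52) = 13.
Family 5: others sum to 61; max(0, 65 - 61) = 4.
Total collected = 0 + 19 + 15 + 13 + 4 = 51.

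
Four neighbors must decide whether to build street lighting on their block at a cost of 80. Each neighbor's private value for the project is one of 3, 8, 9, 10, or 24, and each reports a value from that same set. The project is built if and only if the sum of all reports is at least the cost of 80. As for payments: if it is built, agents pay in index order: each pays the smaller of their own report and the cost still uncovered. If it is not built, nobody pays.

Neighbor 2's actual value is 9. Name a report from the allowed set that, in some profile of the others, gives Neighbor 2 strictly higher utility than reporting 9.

8

Suppose Neighbor 1 reports 24, Neighbor 3 reports 24 and Neighbor 4 reports 24.
Report 9: project built, pays 9, utility 9 - 9 = 0.
Report 8: project built, pays 8, utility 9 - 8 = 1.
So reporting 8 beats truth here (1 > 0).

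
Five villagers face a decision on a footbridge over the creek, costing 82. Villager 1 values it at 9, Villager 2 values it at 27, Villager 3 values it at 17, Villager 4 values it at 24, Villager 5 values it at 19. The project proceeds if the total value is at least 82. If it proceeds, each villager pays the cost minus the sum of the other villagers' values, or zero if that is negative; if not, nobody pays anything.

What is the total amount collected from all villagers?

Total value 96 ≥ cost 82, so it is built.
Villager 1: others sum to 87; max(0, 82 - 87) = 0.
Villager 2: others sum to 69; max(0, 82 - 69) = 13.
Villager 3: others sum to 79; max(0, 82 - 79) = 3.
Villager 4: others sum to 72; max(0, 82 - 72) = 10.
Villager 5: others sum to 77; max(0, 82 - 77) = 5.
Total collected = 0 + 13 + 3 + 10 + 5 = 31.

31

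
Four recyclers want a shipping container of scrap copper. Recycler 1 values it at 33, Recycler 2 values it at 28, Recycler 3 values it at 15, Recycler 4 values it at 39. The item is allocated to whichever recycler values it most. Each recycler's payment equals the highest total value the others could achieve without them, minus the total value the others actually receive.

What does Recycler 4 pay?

Recycler 4 has the highest value and receives the item.
Without Recycler 4, the item would go to the next-highest value, 33, so the others could achieve 33.
With Recycler 4 present and winning, the others receive nothing, so their total is 0.
Payment = 33 - 0 = 33.

33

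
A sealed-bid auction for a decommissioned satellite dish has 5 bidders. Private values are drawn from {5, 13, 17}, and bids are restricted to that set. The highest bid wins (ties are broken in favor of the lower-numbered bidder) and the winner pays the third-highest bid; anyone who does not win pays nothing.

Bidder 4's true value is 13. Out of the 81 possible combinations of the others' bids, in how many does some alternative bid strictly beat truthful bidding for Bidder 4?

4

Others bid (5, 5, 5, 17): truth gives 0; bid 17 gives 8 > 0. Violating.
Others bid (5, 5, 13, 5): truth gives 0; bid 17 gives 8 > 0. Violating.
Others bid (5, 13, 5, 5): truth gives 0; bid 17 gives 8 > 0. Violating.
Others bid (13, 5, 5, 5): truth gives 0; bid 17 gives 8 > 0. Violating.
Others bid (5, 5, 5, 5): truth gives 8; no alternative beats it.
Others bid (5, 5, 5, 13): truth gives 8; no alternative beats it.
(Checking all 81 profiles: 4 have a profitable deviation, 77 do not.)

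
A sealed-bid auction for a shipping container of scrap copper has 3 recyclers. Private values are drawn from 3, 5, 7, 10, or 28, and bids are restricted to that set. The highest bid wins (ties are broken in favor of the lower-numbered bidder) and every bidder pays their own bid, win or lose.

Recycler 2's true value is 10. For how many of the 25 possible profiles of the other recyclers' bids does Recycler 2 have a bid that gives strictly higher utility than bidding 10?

19

Others bid (3, 3): truth gives 0; bid 5 gives 5 > 0. Violating.
Others bid (3, 5): truth gives 0; bid 5 gives 5 > 0. Violating.
Others bid (3, 7): truth gives 0; bid 7 gives 3 > 0. Violating.
Others bid (3, 28): truth gives -10; bid 3 gives -3 > -10. Violating.
Others bid (3, 10): truth gives 0; no alternative beats it.
Others bid (5, 10): truth gives 0; no alternative beats it.
(Checking all 25 profiles: 19 have a profitable deviation, 6 do not.)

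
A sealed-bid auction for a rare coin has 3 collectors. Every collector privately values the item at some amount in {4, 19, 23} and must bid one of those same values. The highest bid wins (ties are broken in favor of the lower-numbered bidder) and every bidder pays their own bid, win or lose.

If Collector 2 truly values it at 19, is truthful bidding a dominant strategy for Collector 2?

No

Consider the case where Collector 1 bids 4 and Collector 3 bids 23.
Truthful bid 19: loses but pays 19, utility -19.
Bid 4 instead: loses but pays 4, utility -4.
Since -4 > -19, bidding 4 is strictly better here, so truthful bidding is not dominant.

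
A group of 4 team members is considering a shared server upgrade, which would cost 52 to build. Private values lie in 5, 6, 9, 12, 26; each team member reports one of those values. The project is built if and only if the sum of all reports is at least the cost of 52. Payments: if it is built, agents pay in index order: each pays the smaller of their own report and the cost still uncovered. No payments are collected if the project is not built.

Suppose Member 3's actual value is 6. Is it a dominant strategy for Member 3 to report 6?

No

Consider the case where Member 1 reports 5, Member 2 reports 26 and Member 4 reports 26.
Truthful report 6: project built, pays 6, utility 6 - 6 = 0.
Report 5 instead: project built, pays 5, utility 6 - 5 = 1.
Since 1 > 0, reporting 5 is strictly better here, so truthful reporting is not dominant.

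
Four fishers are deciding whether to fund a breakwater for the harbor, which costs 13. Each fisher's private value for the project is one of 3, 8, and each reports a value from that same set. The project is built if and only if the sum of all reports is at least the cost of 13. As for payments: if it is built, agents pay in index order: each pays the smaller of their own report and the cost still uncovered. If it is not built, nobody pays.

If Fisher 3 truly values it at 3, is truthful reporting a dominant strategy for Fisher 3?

Check each profile of the others' reports and compare truth against every alternative report.
Others report (3, 3, 3): truth gives 0, best alternative gives -4.
Others report (3, 3, 8): truth gives 0, best alternative gives -4.
Others report (8, 8, 3): truth gives 3, best alternative gives 3.
Others report (8, 8, 8): truth gives 3, best alternative gives 3.
Others report (3, 8, 3): truth gives 1, best alternative gives 1.
Others report (3, 8, 8): truth gives 1, best alternative gives 1.
(Remaining 2 profiles checked similarly; truth is weakly best in each.)
In every case the truthful report is at least as good as any alternative, so it is a dominant strategy.

Yes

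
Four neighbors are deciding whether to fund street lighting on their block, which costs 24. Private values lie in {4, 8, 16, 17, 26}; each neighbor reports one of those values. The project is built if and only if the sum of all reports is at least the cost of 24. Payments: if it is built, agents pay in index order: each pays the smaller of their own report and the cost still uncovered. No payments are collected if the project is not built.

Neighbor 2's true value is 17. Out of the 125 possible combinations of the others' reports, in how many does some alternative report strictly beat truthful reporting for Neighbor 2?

100

Others report (4, 4, 4): truth gives 0; report 16 gives 1 > 0. Violating.
Others report (4, 4, 8): truth gives 0; report 8 gives 9 > 0. Violating.
Others report (4, 4, 16): truth gives 0; report 4 gives 13 > 0. Violating.
Others report (4, 4, 17): truth gives 0; report 4 gives 13 > 0. Violating.
Others report (26, 4, 4): truth gives 17; no alternative beats it.
Others report (26, 4, 8): truth gives 17; no alternative beats it.
(Checking all 125 profiles: 100 have a profitable deviation, 25 do not.)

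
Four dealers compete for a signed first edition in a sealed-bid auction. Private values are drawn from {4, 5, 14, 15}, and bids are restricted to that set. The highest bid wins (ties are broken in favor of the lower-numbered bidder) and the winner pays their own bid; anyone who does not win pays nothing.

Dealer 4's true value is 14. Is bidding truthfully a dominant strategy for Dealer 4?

Consider the case where Dealer 1 bids 4, Dealer 2 bids 4 and Dealer 3 bids 4.
Truthful bid 14: wins, pays 14, utility 14 - 14 = 0.
Bid 5 instead: wins, pays 5, utility 14 - 5 = 9.
Since 9 > 0, bidding 5 is strictly better here, so truthful bidding is not dominant.

No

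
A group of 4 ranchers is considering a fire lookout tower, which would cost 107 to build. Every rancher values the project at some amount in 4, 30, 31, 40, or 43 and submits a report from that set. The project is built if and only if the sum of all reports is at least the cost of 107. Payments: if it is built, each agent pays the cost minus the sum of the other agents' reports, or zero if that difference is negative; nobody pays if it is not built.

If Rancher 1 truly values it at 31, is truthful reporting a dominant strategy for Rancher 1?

Yes

Check each profile of the others' reports and compare truth against every alternative report.
Others report (30, 40, 40): truth gives 31, best alternative gives 31.
Others report (30, 40, 43): truth gives 31, best alternative gives 31.
Others report (30, 43, 40): truth gives 31, best alternative gives 31.
Others report (30, 43, 43): truth gives 31, best alternative gives 31.
Others report (31, 40, 40): truth gives 31, best alternative gives 31.
Others report (31, 40, 43): truth gives 31, best alternative gives 31.
(Remaining 119 profiles checked similarly; truth is weakly best in each.)
In every case the truthful report is at least as good as any alternative, so it is a dominant strategy.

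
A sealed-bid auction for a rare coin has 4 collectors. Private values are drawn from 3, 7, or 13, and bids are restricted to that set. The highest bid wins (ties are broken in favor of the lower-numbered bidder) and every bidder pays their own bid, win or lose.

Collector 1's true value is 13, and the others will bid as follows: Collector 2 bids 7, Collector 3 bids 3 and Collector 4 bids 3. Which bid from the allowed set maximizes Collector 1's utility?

Bid 3: loses but pays 3, utility -3.
Bid 7: wins, pays 7, utility 13 - 7 = 6.
Bid 13: wins, pays 13, utility 13 - 13 = 0.
The best choice is 7 with utility 6.

7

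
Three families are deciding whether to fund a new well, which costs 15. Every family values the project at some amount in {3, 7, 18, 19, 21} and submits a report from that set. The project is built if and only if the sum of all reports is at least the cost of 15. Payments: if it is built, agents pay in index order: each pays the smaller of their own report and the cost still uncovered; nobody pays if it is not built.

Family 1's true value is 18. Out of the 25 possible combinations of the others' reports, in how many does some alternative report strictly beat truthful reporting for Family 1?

Others report (3, 7): truth gives 3; report 7 gives 11 > 3. Violating.
Others report (3, 18): truth gives 3; report 3 gives 15 > 3. Violating.
Others report (3, 19): truth gives 3; report 3 gives 15 > 3. Violating.
Others report (3, 21): truth gives 3; report 3 gives 15 > 3. Violating.
Others report (3, 3): truth gives 3; no alternative beats it.
(Checking all 25 profiles: 24 have a profitable deviation, 1 does not.)

24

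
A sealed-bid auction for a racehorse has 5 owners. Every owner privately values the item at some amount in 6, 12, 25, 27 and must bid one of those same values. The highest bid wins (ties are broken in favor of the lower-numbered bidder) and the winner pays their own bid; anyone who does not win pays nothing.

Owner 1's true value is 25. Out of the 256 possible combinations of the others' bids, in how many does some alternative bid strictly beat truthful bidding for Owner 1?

16

Others bid (6, 6, 6, 6): truth gives 0; bid 6 gives 19 > 0. Violating.
Others bid (6, 6, 6, 12): truth gives 0; bid 12 gives 13 > 0. Violating.
Others bid (6, 6, 12, 6): truth gives 0; bid 12 gives 13 > 0. Violating.
Others bid (6, 6, 12, 12): truth gives 0; bid 12 gives 13 > 0. Violating.
Others bid (6, 6, 6, 25): truth gives 0; no alternative beats it.
Others bid (6, 6, 6, 27): truth gives 0; no alternative beats it.
(Checking all 256 profiles: 16 have a profitable deviation, 240 do not.)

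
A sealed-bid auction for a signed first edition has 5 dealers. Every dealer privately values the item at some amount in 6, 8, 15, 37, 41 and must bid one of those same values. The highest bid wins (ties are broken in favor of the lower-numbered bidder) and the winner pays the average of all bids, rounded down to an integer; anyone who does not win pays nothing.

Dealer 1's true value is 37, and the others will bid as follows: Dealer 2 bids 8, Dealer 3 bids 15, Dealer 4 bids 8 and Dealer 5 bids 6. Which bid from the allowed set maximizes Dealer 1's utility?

Bid 6: loses, pays 0, utility 0.
Bid 8: loses, pays 0, utility 0.
Bid 15: wins, pays 10, utility 37 - 10 = 27.
Bid 37: wins, pays 14, utility 37 - 14 = 23.
Bid 41: wins, pays 15, utility 37 - 15 = 22.
The best choice is 15 with utility 27.

15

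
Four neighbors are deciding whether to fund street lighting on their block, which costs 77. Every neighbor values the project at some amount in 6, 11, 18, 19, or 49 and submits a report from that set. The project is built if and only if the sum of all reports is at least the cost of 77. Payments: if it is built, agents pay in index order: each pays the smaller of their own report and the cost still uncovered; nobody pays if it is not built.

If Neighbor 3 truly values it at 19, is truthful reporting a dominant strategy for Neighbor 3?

No

Consider the case where Neighbor 1 reports 6, Neighbor 2 reports 6 and Neighbor 4 reports 49.
Truthful report 19: project built, pays 19, utility 19 - 19 = 0.
Report 18 instead: project built, pays 18, utility 19 - 18 = 1.
Since 1 > 0, reporting 18 is strictly better here, so truthful reporting is not dominant.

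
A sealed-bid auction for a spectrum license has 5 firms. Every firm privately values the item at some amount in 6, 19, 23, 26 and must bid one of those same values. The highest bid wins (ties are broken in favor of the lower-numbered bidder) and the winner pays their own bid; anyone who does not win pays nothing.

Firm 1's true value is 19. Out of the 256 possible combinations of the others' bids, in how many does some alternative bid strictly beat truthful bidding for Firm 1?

1

Others bid (6, 6, 6, 6): truth gives 0; bid 6 gives 13 > 0. Violating.
Others bid (6, 6, 6, 19): truth gives 0; no alternative beats it.
Others bid (6, 6, 6, 23): truth gives 0; no alternative beats it.
(Checking all 256 profiles: 1 has a profitable deviation, 255 do not.)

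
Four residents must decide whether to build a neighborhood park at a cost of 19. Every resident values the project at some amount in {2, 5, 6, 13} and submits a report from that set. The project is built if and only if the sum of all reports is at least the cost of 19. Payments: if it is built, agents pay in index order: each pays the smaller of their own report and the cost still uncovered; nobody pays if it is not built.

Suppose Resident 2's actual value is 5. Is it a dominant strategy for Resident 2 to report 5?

No

Consider the case where Resident 1 reports 2, Resident 3 reports 2 and Resident 4 reports 13.
Truthful report 5: project built, pays 5, utility 5 - 5 = 0.
Report 2 instead: project built, pays 2, utility 5 - 2 = 3.
Since 3 > 0, reporting 2 is strictly better here, so truthful reporting is not dominant.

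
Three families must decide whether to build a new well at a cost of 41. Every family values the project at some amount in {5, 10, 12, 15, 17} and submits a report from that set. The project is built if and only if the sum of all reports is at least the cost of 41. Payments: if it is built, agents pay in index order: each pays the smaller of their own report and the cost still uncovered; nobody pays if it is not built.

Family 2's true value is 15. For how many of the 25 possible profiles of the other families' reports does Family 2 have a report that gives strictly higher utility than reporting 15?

6

Others report (12, 17): truth gives 0; report 12 gives 3 > 0. Violating.
Others report (15, 15): truth gives 0; report 12 gives 3 > 0. Violating.
Others report (15, 17): truth gives 0; report 10 gives 5 > 0. Violating.
Others report (17, 12): truth gives 0; report 12 gives 3 > 0. Violating.
Others report (5, 5): truth gives 0; no alternative beats it.
Others report (5, 10): truth gives 0; no alternative beats it.
(Checking all 25 profiles: 6 have a profitable deviation, 19 do not.)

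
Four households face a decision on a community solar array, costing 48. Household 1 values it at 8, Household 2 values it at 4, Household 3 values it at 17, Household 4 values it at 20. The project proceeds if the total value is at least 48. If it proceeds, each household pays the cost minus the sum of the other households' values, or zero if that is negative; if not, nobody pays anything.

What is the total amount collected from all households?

Total value 49 ≥ cost 48, so it is built.
Household 1: others sum to 41; max(0, 48 - 41) = 7.
Household 2: others sum to 45; max(0, 48 - 45) = 3.
Household 3: others sum to 32; max(0, 48 - 32) = 16.
Household 4: others sum to 29; max(0, 48 - 29) = 19.
Total collected = 7 + 3 + 16 + 19 = 45.

45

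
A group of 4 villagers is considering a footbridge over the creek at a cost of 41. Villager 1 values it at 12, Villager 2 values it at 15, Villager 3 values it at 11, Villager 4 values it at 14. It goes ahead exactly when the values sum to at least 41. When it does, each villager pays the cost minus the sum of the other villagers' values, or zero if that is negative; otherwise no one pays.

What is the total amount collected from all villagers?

Total value 52 ≥ cost 41, so it is built.
Villager 1: others sum to 40; max(0, 41 - 40) = 1.
Villager 2: others sum to 37; max(0, 41 - 37) = 4.
Villager 3: others sum to 41; max(0, 41 - 41) = 0.
Villager 4: others sum to 38; max(0, 41 - 38) = 3.
Total collected = 1 + 4 + 0 + 3 = 8.

8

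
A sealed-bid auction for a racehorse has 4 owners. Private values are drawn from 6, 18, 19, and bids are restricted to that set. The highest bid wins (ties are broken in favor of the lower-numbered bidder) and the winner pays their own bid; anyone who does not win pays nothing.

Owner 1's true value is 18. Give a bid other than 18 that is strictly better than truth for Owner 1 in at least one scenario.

6

Suppose Owner 2 bids 6, Owner 3 bids 6 and Owner 4 bids 6.
Bid 18: wins, pays 18, utility 18 - 18 = 0.
Bid 6: wins, pays 6, utility 18 - 6 = 12.
So bidding 6 beats truth here (12 > 0).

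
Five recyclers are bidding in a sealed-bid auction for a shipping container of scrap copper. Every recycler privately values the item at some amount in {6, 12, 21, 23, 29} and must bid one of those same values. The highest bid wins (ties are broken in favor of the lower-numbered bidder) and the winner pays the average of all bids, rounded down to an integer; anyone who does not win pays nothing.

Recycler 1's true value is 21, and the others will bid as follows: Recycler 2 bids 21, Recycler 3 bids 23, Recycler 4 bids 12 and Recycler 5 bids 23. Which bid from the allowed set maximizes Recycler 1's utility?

23

Bid 6: loses, pays 0, utility 0.
Bid 12: loses, pays 0, utility 0.
Bid 21: loses, pays 0, utility 0.
Bid 23: wins, pays 20, utility 21 - 20 = 1.
Bid 29: wins, pays 21, utility 21 - 21 = 0.
The best choice is 23 with utility 1.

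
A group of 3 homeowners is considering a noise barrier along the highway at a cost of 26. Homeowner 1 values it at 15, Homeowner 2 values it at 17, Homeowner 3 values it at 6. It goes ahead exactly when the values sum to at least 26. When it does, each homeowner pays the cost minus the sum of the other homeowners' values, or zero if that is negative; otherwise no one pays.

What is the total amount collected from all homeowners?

8

Total value 38 ≥ cost 26, so it is built.
Homeowner 1: others sum to 23; max(0, 26 - 23) = 3.
Homeowner 2: others sum to 21; max(0, 26 - 21) = 5.
Homeowner 3: others sum to 32; max(0, 26 - 32) = 0.
Total collected = 3 + 5 + 0 = 8.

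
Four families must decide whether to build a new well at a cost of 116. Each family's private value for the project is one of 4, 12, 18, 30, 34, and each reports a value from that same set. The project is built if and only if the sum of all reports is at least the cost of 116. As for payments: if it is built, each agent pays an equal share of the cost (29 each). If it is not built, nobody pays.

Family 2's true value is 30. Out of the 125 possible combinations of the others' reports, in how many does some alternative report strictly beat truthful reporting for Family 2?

6

Others report (18, 30, 34): truth gives 0; report 34 gives 1 > 0. Violating.
Others report (18, 34, 30): truth gives 0; report 34 gives 1 > 0. Violating.
Others report (30, 18, 34): truth gives 0; report 34 gives 1 > 0. Violating.
Others report (30, 34, 18): truth gives 0; report 34 gives 1 > 0. Violating.
Others report (4, 4, 4): truth gives 0; no alternative beats it.
Others report (4, 4, 12): truth gives 0; no alternative beats it.
(Checking all 125 profiles: 6 have a profitable deviation, 119 do not.)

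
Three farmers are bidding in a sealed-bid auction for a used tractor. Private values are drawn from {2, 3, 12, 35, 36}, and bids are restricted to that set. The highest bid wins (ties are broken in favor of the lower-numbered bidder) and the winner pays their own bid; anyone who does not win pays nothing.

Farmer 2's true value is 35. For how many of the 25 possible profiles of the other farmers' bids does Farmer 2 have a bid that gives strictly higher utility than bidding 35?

6

Others bid (2, 2): truth gives 0; bid 3 gives 32 > 0. Violating.
Others bid (2, 3): truth gives 0; bid 3 gives 32 > 0. Violating.
Others bid (2, 12): truth gives 0; bid 12 gives 23 > 0. Violating.
Others bid (3, 2): truth gives 0; bid 12 gives 23 > 0. Violating.
Others bid (2, 35): truth gives 0; no alternative beats it.
Others bid (2, 36): truth gives 0; no alternative beats it.
(Checking all 25 profiles: 6 have a profitable deviation, 19 do not.)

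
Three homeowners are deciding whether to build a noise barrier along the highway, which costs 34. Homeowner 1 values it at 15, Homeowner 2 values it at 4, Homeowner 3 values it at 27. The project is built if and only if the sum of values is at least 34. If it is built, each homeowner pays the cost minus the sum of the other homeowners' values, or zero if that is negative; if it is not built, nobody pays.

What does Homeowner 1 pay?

Total value 46 ≥ cost 34, so the project is built.
The other homeowners' values sum to 31.
Cost minus that sum is 34 - 31 = 3.

3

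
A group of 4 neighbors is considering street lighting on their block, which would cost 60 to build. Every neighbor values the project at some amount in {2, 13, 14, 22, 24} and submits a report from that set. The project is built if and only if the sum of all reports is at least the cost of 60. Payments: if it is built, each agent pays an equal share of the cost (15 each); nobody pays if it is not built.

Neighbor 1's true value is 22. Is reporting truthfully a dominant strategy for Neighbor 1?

Consider the case where Neighbor 2 reports 2, Neighbor 3 reports 13 and Neighbor 4 reports 22.
Truthful report 22: project not built, utility 0.
Report 24 instead: project built, pays 15, utility 22 - 15 = 7.
Since 7 > 0, reporting 24 is strictly better here, so truthful reporting is not dominant.

No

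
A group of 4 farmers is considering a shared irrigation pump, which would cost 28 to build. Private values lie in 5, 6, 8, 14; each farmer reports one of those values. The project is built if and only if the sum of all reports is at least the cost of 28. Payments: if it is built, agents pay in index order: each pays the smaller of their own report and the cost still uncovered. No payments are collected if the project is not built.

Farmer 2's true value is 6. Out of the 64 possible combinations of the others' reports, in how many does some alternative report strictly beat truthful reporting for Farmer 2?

38

Others report (5, 5, 14): truth gives 0; report 5 gives 1 > 0. Violating.
Others report (5, 6, 14): truth gives 0; report 5 gives 1 > 0. Violating.
Others report (5, 8, 14): truth gives 0; report 5 gives 1 > 0. Violating.
Others report (5, 14, 5): truth gives 0; report 5 gives 1 > 0. Violating.
Others report (5, 5, 5): truth gives 0; no alternative beats it.
Others report (5, 5, 6): truth gives 0; no alternative beats it.
(Checking all 64 profiles: 38 have a profitable deviation, 26 do not.)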